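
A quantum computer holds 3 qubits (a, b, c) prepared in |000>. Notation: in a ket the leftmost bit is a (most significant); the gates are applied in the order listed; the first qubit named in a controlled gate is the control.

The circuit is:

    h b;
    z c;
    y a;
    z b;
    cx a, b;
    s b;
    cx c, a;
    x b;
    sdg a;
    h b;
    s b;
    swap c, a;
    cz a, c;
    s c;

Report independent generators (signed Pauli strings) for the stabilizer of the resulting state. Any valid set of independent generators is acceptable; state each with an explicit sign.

The final state is stabilized by the group generated by +IXI, +ZII, -IIZ; other independent generating sets are equally valid.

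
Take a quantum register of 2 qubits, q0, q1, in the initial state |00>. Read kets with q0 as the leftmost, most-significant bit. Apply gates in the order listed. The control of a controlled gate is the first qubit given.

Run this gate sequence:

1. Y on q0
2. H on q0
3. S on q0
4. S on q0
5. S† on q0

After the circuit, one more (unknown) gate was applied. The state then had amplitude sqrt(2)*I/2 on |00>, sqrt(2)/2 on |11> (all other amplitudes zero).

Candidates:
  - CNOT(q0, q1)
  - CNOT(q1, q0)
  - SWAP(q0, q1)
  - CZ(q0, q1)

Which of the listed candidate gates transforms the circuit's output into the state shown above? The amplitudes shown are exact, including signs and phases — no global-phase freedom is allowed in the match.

It was CNOT(q0, q1) that produced the state shown. Key observation: steps 4-5 multiply out to the identity, so the circuit reduces to the remaining gates.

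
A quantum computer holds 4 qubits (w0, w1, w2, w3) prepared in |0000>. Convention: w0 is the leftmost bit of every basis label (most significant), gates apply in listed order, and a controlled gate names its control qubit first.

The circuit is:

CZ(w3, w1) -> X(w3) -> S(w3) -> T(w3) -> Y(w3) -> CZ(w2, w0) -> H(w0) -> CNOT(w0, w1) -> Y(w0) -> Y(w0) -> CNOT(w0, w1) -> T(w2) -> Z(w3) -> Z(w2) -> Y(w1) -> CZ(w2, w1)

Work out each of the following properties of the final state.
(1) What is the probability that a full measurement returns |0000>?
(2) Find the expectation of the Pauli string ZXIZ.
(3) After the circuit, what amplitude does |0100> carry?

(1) The probability of measuring |0000> is 0.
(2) The observable ZXIZ averages to 0.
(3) The final state's coefficient on |0100> equals sqrt(2)*exp(3*I*pi/4)/2.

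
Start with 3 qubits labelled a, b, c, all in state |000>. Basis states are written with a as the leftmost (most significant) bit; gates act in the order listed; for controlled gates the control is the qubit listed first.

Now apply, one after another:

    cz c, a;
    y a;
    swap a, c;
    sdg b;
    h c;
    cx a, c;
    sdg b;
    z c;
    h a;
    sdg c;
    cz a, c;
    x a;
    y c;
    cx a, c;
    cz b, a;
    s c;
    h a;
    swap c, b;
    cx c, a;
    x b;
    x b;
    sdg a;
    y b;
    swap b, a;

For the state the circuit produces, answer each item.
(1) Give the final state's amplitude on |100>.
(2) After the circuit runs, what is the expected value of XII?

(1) The final state's coefficient on |100> equals sqrt(2)*(-1 - I)/4.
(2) The expectation value of XII is 1.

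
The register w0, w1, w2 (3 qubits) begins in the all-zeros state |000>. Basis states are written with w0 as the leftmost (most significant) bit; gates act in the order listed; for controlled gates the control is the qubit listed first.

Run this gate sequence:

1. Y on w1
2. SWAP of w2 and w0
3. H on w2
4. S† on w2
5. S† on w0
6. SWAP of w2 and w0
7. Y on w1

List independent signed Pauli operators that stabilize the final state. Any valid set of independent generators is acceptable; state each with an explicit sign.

The final state is stabilized by the group generated by -YII, +IZI, +IIZ; other independent generating sets are equally valid.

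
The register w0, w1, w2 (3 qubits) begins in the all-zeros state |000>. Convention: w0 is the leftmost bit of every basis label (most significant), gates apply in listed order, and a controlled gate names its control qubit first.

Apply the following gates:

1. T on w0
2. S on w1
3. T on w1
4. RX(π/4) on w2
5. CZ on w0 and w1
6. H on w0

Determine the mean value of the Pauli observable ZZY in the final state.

In the final state, ZZY has expectation 0.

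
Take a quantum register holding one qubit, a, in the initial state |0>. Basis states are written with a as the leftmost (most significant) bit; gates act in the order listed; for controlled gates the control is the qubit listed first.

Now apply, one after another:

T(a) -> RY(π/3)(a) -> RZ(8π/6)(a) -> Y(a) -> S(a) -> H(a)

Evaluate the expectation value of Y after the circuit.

The observable Y averages to -sqrt(3)/4.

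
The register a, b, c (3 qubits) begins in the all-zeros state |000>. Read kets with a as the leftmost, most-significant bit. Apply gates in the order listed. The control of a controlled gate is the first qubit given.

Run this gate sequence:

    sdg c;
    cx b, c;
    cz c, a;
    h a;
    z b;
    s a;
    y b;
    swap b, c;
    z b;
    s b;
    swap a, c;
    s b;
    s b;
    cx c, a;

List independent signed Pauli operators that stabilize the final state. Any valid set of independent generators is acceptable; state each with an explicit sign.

One valid set of independent stabilizer generators is +XIY, -ZIZ, +IZI (any independent generating set of the same group is equally correct).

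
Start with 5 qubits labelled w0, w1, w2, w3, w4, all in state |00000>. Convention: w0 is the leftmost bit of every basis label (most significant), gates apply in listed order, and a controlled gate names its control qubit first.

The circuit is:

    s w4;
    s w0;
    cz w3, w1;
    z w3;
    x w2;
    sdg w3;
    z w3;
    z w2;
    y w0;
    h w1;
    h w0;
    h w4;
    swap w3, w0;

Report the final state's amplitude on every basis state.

The resulting statevector has amplitude -sqrt(2)*I/4 on |00100>, -sqrt(2)*I/4 on |00101>, sqrt(2)*I/4 on |00110>, sqrt(2)*I/4 on |00111>, -sqrt(2)*I/4 on |01100>, -sqrt(2)*I/4 on |01101>, sqrt(2)*I/4 on |01110>, sqrt(2)*I/4 on |01111>, and 0 on every other basis state.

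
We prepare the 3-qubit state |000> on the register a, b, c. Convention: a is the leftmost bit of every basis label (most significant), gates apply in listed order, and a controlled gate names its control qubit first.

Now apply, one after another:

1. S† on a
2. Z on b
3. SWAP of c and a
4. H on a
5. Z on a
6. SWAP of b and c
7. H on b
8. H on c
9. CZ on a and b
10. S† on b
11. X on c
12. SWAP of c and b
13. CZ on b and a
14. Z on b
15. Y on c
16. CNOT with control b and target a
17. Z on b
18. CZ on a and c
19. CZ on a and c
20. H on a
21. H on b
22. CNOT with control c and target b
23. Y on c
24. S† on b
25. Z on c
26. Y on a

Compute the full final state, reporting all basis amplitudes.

The final amplitudes are -sqrt(2)*I/4 on |000>, -sqrt(2)/4 on |001>, -sqrt(2)/4 on |010>, -sqrt(2)*I/4 on |011>, -sqrt(2)*I/4 on |100>, -sqrt(2)/4 on |101>, sqrt(2)/4 on |110>, sqrt(2)*I/4 on |111>.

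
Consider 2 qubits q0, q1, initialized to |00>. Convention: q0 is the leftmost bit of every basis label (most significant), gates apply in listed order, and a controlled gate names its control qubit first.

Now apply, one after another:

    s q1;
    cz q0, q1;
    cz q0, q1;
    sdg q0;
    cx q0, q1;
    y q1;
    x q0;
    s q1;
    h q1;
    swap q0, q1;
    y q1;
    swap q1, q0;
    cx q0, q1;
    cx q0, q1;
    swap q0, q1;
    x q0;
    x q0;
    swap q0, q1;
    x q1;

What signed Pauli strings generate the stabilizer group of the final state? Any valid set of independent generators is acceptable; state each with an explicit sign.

The final state is stabilized by the group generated by -IX, +ZI; other independent generating sets are equally valid. Key observation: the block from step 15 through step 18 cancels to the identity and can be dropped.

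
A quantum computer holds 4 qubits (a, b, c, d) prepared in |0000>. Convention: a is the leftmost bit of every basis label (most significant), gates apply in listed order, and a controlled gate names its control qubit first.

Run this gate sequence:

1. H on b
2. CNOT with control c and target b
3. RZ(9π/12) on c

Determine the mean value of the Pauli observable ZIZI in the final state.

The observable ZIZI averages to 1.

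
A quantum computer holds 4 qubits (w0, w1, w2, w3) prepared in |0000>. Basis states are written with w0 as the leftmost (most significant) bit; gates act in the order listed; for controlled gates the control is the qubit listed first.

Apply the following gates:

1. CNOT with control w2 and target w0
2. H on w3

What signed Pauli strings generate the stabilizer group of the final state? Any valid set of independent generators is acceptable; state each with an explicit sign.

The stabilizer group can be generated by +IIIX, +ZIII, +IZII, +IIZI, among other valid generating sets.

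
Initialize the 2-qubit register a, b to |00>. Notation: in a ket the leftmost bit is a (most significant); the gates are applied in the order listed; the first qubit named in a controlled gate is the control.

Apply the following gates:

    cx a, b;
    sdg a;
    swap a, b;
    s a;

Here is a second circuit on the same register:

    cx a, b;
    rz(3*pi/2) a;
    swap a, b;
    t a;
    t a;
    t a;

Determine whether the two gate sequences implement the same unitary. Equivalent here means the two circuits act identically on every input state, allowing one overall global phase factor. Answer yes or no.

No: there is an input state on which the two circuits produce genuinely different outputs (not merely differing by a phase).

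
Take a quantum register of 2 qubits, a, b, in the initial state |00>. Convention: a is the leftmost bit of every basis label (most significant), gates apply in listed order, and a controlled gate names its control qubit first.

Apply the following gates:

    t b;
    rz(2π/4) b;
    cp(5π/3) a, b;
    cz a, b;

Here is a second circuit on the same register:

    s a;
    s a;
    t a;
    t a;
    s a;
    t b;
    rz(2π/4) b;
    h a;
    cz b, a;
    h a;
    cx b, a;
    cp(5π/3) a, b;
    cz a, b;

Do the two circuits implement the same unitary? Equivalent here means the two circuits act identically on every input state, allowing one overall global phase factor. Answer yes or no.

Yes, they are equivalent — the unitaries differ by at most a global phase.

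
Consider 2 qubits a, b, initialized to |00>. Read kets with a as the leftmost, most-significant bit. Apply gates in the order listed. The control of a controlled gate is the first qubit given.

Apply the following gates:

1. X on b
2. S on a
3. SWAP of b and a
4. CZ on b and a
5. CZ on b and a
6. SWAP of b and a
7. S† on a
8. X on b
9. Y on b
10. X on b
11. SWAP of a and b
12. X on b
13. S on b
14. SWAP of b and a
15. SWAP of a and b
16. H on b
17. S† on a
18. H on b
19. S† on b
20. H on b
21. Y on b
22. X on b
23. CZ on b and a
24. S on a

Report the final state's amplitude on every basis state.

The final amplitudes are -sqrt(2)/2 on |00>, -sqrt(2)/2 on |01>, 0 on |10>, 0 on |11>. Key observation: gates 2-7 undo each other exactly, leaving only the rest of the circuit to track.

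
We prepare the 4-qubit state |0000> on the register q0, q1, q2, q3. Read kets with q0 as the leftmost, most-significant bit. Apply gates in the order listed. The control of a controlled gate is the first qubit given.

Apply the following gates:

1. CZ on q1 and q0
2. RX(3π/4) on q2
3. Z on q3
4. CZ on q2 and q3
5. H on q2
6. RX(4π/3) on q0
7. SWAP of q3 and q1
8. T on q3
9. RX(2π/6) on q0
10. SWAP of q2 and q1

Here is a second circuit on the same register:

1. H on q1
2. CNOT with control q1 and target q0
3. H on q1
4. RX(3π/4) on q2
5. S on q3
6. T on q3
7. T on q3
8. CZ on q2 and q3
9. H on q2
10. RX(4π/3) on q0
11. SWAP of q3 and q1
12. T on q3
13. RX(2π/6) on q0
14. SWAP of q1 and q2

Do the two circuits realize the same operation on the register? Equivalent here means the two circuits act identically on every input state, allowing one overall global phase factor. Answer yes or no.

No: there is an input state on which the two circuits produce genuinely different outputs (not merely differing by a phase).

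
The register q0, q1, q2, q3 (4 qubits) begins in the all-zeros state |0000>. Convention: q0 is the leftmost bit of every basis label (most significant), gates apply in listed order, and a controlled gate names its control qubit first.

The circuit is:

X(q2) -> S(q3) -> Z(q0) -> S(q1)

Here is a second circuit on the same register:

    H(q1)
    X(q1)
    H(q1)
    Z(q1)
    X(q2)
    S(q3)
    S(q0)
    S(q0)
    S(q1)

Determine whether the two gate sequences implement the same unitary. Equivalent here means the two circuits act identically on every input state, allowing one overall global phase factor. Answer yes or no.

Yes: on every input state the two circuits agree up to one overall phase factor.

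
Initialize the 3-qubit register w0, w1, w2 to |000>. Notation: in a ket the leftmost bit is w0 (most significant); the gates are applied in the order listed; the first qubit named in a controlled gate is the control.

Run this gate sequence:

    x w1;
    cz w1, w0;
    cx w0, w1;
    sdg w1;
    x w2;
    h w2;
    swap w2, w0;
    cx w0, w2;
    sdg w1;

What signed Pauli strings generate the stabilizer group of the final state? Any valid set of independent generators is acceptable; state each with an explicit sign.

The stabilizer group can be generated by -XIX, +ZIZ, -IZI, among other valid generating sets.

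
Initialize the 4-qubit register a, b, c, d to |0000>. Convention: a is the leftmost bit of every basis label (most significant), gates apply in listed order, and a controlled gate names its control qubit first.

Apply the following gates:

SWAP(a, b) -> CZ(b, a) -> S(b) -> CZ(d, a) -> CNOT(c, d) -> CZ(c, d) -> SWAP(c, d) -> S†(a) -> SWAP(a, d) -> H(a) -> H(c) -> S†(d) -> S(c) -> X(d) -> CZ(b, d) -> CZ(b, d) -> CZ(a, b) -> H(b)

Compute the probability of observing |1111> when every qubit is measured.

A full measurement returns |1111> with probability 1/8.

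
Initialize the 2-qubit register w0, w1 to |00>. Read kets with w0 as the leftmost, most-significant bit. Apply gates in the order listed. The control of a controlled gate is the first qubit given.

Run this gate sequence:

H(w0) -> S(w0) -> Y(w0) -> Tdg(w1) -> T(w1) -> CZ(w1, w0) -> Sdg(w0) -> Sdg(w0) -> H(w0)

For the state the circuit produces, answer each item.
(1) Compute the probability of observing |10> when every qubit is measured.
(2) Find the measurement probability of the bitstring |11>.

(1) The probability of measuring |10> is 1/2.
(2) The probability of measuring |11> is 0.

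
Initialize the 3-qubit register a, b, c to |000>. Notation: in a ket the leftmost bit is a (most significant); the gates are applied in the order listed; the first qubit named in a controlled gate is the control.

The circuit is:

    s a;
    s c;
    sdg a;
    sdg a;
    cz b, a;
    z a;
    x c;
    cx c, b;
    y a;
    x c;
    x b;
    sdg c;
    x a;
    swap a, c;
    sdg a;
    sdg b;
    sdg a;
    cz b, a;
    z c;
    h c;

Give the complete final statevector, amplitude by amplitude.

The final amplitudes are sqrt(2)*I/2 on |000>, sqrt(2)*I/2 on |001>, and 0 on every other basis state.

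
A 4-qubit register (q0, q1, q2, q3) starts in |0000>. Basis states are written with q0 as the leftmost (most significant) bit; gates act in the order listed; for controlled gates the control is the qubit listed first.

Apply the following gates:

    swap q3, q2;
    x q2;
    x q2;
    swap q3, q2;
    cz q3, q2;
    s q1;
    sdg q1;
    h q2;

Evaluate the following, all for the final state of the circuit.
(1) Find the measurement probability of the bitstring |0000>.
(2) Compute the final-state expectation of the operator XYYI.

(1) The probability of measuring |0000> is 1/2. Key observation: the block from step 1 through step 4 cancels to the identity and can be dropped.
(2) In the final state, XYYI has expectation 0.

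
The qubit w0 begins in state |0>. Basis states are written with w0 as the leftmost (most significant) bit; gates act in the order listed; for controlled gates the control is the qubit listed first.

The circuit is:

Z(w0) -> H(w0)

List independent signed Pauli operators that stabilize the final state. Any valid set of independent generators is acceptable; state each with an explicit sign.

One valid set of independent stabilizer generators is +X (any independent generating set of the same group is equally correct).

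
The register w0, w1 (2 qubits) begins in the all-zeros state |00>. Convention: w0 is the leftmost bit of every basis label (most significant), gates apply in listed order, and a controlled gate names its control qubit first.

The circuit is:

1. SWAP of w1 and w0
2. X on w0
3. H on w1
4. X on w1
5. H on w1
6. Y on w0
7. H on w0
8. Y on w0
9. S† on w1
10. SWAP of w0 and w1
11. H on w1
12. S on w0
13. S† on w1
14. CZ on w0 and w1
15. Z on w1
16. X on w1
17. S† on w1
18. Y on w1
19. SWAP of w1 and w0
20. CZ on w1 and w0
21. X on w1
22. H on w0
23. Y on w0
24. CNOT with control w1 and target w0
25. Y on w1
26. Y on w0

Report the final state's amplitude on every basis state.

The resulting statevector has amplitude -sqrt(2)*I/2 on |00>, 0 on |01>, sqrt(2)*I/2 on |10>, 0 on |11>.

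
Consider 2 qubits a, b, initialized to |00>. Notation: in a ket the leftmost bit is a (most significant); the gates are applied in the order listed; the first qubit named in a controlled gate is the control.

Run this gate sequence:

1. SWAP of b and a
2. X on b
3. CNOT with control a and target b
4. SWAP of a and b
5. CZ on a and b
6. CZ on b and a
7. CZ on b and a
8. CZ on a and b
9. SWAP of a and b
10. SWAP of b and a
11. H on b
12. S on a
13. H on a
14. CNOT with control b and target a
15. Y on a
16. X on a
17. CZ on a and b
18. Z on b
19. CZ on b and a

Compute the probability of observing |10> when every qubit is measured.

The probability of measuring |10> is 1/4.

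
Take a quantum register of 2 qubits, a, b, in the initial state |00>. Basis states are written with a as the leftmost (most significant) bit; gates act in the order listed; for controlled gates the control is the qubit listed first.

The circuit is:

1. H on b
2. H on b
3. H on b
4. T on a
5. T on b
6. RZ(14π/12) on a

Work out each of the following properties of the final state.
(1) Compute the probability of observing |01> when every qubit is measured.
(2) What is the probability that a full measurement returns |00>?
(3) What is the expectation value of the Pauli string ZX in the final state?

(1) The probability of measuring |01> is 1/2. Key observation: steps 2-3 multiply out to the identity, so the circuit reduces to the remaining gates.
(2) A full measurement returns |00> with probability 1/2.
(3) In the final state, ZX has expectation sqrt(2)/2.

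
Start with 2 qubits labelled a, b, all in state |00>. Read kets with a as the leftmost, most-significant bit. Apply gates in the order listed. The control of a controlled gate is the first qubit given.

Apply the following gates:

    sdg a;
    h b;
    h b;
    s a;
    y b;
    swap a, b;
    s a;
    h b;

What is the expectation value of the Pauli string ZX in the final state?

In the final state, ZX has expectation -1.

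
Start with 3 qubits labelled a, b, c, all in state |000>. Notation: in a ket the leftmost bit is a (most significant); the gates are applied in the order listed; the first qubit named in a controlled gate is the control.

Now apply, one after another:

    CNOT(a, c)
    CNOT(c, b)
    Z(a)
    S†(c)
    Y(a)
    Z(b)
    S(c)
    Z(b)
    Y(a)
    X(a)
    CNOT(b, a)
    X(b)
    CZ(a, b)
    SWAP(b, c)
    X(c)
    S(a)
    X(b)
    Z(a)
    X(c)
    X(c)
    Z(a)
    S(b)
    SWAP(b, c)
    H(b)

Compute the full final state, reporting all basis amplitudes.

The final amplitudes are sqrt(2)/2 on |101>, sqrt(2)/2 on |111>, and 0 on every other basis state.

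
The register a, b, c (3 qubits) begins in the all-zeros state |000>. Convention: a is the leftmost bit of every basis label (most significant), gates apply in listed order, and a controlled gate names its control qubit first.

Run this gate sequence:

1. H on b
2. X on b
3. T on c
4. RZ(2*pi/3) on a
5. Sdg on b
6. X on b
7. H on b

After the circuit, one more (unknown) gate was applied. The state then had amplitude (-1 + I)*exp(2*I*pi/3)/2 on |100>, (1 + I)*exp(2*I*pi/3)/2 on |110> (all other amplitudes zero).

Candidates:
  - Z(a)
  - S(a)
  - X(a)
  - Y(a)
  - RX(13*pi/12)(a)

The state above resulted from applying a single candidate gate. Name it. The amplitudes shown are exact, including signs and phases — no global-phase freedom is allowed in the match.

It was X(a) that produced the state shown.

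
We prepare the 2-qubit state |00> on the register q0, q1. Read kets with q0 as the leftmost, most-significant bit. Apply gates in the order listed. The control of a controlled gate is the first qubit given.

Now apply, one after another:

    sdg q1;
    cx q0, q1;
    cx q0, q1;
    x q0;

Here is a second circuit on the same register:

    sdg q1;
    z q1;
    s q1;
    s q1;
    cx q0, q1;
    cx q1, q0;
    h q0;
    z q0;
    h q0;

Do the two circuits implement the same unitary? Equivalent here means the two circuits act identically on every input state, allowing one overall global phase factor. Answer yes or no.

No — the two circuits implement different unitaries, even allowing a global phase.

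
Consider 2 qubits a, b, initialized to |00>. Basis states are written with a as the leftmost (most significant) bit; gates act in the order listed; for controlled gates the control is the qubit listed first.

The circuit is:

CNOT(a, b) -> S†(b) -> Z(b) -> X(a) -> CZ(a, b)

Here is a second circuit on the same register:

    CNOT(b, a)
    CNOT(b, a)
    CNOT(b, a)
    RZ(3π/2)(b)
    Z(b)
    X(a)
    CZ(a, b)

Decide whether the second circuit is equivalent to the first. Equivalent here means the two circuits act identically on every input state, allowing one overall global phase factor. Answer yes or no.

No — the two circuits implement different unitaries, even allowing a global phase.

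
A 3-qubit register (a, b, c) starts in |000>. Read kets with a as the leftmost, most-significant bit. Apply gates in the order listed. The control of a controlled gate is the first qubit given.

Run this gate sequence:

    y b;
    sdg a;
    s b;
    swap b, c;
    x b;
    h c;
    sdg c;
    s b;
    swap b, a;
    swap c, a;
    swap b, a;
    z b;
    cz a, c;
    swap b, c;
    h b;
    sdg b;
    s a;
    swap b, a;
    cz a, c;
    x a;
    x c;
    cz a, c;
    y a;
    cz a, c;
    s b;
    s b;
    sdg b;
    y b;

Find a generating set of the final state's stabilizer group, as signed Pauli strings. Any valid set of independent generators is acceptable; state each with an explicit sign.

The stabilizer group can be generated by +YIZ, -ZIY, -IZI, among other valid generating sets. Key observation: the block from step 26 through step 27 cancels to the identity and can be dropped.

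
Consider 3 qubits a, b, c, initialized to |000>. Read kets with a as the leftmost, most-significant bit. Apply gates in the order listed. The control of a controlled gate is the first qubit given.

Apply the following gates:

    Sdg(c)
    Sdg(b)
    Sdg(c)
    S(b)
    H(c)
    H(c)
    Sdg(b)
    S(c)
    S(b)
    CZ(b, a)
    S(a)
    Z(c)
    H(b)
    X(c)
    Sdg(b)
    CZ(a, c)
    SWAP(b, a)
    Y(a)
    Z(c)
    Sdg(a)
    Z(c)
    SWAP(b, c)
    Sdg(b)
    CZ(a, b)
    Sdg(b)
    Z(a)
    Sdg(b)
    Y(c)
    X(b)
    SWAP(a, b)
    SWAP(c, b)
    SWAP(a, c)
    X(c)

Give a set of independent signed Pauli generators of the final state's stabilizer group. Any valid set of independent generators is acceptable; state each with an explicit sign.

One valid set of independent stabilizer generators is -XII, -IZI, -IIZ (any independent generating set of the same group is equally correct). Key observation: steps 2-9 multiply out to the identity, so the circuit reduces to the remaining gates.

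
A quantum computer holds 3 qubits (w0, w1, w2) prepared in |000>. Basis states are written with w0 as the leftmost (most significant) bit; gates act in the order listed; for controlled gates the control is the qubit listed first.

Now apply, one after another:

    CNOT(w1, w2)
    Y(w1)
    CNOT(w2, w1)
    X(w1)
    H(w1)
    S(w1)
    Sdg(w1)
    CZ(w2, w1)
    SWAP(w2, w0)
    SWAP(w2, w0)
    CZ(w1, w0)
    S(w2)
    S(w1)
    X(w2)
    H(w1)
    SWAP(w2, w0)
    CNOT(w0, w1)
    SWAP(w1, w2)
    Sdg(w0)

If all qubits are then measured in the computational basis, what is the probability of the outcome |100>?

The probability of measuring |100> is 1/2. Key observation: the block from step 9 through step 10 cancels to the identity and can be dropped.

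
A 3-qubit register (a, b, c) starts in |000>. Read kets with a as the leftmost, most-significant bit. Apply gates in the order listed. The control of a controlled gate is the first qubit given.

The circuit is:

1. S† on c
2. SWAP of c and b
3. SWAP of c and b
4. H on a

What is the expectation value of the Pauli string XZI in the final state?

In the final state, XZI has expectation 1. Key observation: the block from step 2 through step 3 cancels to the identity and can be dropped.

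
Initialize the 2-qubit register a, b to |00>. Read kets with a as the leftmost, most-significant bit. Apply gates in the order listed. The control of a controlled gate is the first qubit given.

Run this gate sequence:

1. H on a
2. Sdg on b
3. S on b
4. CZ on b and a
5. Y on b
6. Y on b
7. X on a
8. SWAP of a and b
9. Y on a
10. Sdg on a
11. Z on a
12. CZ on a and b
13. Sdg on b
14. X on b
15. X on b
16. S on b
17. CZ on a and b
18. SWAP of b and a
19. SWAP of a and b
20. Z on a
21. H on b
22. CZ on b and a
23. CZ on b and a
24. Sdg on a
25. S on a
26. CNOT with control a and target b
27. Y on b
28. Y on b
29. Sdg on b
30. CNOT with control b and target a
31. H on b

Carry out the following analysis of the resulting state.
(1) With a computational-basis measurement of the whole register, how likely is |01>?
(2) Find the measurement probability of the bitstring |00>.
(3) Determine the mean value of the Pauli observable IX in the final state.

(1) Outcome |01> occurs with probability 1/2. Key observation: steps 12-17 multiply out to the identity, so the circuit reduces to the remaining gates.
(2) The probability of measuring |00> is 1/2.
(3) In the final state, IX has expectation -1.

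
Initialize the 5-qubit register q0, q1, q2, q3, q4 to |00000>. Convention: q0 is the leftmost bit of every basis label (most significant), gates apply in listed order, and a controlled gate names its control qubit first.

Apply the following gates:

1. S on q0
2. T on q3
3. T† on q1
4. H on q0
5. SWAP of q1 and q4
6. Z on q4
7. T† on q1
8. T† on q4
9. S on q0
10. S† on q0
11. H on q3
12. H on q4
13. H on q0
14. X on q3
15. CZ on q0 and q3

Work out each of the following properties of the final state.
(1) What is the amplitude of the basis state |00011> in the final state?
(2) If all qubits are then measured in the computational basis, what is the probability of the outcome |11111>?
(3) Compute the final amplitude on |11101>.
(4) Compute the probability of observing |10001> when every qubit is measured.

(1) The amplitude on |00011> is 1/2.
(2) A full measurement returns |11111> with probability 0.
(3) The final state's coefficient on |11101> equals 0.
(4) The probability of measuring |10001> is 0.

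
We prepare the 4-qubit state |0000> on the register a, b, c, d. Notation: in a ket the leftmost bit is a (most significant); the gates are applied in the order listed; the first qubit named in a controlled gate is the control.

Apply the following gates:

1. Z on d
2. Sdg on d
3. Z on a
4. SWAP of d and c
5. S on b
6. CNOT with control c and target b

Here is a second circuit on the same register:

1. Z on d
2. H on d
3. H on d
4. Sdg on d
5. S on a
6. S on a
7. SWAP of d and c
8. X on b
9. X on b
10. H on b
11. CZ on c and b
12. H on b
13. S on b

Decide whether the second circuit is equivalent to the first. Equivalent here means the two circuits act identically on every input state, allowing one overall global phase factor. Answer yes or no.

No: there is an input state on which the two circuits produce genuinely different outputs (not merely differing by a phase).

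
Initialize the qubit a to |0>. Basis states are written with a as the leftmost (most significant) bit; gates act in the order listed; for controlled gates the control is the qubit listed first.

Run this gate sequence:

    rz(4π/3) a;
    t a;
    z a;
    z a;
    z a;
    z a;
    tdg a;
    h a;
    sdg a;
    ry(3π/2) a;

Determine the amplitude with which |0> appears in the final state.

The final state's coefficient on |0> equals (1 - I)*exp(I*pi/3)/2. Key observation: gates 2-7 undo each other exactly, leaving only the rest of the circuit to track.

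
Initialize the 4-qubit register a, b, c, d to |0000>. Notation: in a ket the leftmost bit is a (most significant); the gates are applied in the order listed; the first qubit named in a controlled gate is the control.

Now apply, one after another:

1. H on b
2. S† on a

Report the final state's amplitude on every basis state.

After the circuit, the state carries amplitude sqrt(2)/2 on |0000>, sqrt(2)/2 on |0100>, and 0 on every other basis state.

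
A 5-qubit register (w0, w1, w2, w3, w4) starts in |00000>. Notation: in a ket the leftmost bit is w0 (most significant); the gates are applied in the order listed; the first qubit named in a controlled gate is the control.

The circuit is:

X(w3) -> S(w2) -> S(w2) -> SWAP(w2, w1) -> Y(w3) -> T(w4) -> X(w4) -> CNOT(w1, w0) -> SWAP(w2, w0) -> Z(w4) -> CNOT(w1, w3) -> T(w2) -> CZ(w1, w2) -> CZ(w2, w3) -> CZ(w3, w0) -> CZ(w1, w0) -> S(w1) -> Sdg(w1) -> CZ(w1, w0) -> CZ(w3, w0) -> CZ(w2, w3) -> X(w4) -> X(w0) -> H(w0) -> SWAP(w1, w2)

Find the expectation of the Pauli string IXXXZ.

In the final state, IXXXZ has expectation 0. Key observation: steps 14-21 multiply out to the identity, so the circuit reduces to the remaining gates.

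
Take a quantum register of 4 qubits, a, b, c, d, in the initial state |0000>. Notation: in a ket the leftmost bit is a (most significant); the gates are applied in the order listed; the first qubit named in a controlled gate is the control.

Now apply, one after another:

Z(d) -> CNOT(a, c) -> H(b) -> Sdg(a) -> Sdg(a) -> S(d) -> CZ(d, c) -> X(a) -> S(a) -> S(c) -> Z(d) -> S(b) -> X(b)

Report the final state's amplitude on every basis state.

The resulting statevector has amplitude -sqrt(2)/2 on |1000>, sqrt(2)*I/2 on |1100>, and 0 on every other basis state.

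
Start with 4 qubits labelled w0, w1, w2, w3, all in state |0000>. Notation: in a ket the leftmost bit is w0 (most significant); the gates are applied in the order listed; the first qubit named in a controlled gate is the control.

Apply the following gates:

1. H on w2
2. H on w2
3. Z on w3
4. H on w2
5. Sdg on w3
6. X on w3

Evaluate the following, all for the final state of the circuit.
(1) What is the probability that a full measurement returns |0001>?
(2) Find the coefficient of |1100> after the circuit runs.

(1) Outcome |0001> occurs with probability 1/2. Key observation: gates 1-2 undo each other exactly, leaving only the rest of the circuit to track.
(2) The amplitude on |1100> is 0.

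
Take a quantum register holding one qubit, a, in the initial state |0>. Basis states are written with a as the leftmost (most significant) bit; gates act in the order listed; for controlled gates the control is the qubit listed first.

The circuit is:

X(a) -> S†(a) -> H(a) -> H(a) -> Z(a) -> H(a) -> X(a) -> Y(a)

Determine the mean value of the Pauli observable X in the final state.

The expectation value of X is 1.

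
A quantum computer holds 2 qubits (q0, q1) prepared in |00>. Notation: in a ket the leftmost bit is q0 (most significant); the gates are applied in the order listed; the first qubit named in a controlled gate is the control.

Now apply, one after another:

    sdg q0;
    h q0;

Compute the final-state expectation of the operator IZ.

In the final state, IZ has expectation 1.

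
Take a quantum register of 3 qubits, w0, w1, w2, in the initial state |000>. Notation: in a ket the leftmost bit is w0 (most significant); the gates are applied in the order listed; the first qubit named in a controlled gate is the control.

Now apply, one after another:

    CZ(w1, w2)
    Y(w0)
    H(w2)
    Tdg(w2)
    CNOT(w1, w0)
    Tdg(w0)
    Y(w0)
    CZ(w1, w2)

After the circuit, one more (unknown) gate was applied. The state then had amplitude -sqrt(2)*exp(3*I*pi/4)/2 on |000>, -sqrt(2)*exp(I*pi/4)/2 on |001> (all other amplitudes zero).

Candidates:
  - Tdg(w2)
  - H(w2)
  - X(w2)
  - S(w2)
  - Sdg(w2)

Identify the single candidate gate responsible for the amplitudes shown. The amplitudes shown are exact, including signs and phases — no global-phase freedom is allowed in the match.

The applied gate was Tdg(w2).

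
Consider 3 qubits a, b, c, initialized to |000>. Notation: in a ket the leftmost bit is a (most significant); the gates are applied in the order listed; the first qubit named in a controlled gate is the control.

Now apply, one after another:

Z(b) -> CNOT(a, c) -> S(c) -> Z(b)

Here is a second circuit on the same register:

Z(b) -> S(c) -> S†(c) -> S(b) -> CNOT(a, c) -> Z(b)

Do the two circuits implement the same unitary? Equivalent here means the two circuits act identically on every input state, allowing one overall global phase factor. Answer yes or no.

No: there is an input state on which the two circuits produce genuinely different outputs (not merely differing by a phase).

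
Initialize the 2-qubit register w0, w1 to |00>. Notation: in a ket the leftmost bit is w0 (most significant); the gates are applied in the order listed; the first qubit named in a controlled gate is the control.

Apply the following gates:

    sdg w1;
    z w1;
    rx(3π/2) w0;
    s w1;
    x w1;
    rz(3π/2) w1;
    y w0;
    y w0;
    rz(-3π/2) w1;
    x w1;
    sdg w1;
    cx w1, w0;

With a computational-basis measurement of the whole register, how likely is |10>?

The probability of measuring |10> is 1/2. Key observation: the block from step 4 through step 11 cancels to the identity and can be dropped.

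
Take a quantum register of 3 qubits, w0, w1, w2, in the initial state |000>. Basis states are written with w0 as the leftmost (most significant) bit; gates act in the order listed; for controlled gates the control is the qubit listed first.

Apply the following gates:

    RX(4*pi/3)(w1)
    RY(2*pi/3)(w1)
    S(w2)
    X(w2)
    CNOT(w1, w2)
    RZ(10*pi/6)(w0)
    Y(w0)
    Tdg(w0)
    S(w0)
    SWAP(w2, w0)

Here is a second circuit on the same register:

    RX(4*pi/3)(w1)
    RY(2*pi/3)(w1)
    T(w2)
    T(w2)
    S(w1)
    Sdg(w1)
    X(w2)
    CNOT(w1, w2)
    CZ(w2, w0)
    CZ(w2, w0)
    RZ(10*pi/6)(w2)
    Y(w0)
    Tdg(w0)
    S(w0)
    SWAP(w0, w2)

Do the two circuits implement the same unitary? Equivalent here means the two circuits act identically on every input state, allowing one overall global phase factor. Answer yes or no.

No — the two circuits implement different unitaries, even allowing a global phase.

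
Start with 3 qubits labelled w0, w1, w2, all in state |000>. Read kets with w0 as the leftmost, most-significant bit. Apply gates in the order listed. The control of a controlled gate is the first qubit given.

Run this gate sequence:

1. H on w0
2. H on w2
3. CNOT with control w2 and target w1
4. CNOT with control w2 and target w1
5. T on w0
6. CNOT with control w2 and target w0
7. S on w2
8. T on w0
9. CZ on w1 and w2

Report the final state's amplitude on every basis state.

After the circuit, the state carries amplitude 1/2 on |000>, exp(3*I*pi/4)/2 on |001>, 0 on |010>, 0 on |011>, I/2 on |100>, exp(3*I*pi/4)/2 on |101>, 0 on |110>, 0 on |111>. Key observation: steps 3-4 multiply out to the identity, so the circuit reduces to the remaining gates.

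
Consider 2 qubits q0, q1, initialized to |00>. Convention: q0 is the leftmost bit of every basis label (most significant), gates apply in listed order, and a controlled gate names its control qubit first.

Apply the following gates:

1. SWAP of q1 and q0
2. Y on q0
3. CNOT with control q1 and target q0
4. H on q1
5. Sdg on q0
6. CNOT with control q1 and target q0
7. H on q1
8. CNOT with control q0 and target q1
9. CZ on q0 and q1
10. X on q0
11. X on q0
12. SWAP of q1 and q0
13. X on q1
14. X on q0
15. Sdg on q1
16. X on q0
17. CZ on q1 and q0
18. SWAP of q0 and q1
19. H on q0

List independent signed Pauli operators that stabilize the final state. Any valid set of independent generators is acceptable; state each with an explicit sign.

One valid set of independent stabilizer generators is +YZ, -ZY (any independent generating set of the same group is equally correct).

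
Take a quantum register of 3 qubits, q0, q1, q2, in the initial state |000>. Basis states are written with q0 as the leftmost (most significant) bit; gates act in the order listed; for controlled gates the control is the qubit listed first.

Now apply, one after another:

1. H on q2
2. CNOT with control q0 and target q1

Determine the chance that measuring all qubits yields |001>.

The probability of measuring |001> is 1/2.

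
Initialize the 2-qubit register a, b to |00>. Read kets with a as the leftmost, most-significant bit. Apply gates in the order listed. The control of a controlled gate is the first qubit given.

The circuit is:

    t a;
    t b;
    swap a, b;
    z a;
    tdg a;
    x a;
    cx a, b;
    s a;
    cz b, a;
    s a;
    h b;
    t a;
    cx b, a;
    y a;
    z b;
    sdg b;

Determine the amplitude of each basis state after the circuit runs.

The final amplitudes are -sqrt(2)*exp(3*I*pi/4)/2 on |00>, 0 on |01>, 0 on |10>, sqrt(2)*exp(I*pi/4)/2 on |11>.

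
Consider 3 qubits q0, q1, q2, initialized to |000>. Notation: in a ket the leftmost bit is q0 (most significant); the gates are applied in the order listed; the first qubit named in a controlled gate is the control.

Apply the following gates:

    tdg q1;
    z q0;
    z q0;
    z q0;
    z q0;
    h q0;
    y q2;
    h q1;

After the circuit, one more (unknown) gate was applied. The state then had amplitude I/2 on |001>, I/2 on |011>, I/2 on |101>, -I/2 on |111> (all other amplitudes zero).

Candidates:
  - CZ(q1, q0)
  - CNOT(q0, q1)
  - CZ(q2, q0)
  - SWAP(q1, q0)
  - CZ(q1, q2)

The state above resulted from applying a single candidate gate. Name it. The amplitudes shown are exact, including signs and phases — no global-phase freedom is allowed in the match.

The applied gate was CZ(q1, q0).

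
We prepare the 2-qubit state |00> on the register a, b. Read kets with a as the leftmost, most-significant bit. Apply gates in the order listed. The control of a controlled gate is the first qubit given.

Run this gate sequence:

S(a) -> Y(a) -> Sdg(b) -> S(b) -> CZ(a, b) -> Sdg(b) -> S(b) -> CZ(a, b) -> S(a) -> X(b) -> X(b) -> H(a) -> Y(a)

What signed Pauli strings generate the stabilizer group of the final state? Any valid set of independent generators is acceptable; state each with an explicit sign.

One valid set of independent stabilizer generators is +XI, +IZ (any independent generating set of the same group is equally correct). Key observation: steps 5-8 multiply out to the identity, so the circuit reduces to the remaining gates.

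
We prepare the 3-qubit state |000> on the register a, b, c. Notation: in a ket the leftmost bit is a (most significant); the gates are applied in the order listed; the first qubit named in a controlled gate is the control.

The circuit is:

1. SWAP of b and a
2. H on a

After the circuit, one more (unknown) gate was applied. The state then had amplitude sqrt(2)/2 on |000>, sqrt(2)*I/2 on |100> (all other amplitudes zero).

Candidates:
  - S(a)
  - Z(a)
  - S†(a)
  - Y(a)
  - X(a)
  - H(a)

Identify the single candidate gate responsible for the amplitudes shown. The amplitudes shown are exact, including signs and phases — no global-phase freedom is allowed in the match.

The applied gate was S(a).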